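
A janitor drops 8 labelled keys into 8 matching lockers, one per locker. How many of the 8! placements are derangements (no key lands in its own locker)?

The subfactorial !8 = [8!/e] (nearest integer).
8! = 40320, and 40320/e ≈ 14832.90, so !8 = 14833.

14833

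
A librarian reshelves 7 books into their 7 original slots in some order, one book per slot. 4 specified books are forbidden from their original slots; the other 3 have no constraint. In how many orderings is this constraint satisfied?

2790

Inclusion-exclusion on the 4 forbidden self-matches:
Σ_{j=0}^{4} (-1)^j C(4,j)(7-j)!
= C(4,0)·7! - C(4,1)·6! + C(4,2)·5! - C(4,3)·4! + C(4,4)·3!
= 5040 - 2880 + 720 - 96 + 6
= 2790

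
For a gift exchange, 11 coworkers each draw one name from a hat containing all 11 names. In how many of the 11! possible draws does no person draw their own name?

14684570

!11 = 11! · Σ_{k=0}^{11} (-1)^k/k!
= 11! - 11!/1! + 11!/2! - 11!/3! + 11!/4! - 11!/5! + 11!/6! - 11!/7! + 11!/8! - 11!/9! + 11!/10! - 11!/11!
= 39916800 - 39916800 + 19958400 - 6652800 + 1663200 - 332640 + 55440 - 7920 + 990 - 110 + 11 - 1
= 14684570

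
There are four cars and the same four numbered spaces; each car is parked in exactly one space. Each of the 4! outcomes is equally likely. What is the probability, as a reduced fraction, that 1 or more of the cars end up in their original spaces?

5/8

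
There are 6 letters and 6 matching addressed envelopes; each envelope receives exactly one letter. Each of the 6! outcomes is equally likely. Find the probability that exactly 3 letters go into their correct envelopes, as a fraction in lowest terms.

Favorable outcomes: C(6,3)·!3 = 20·2 = 40.
Total outcomes: 6! = 720.
Probability = 40/720 = 1/18.

1/18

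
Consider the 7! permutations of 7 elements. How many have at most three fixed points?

4948

# with exactly i fixed is C(7,i)·!(7-i); sum over i=0..3:
  i=0: C(7,0)·!7 = 1·1854 = 1854
  i=1: C(7,1)·!6 = 7·265 = 1855
  i=2: C(7,2)·!5 = 21·44 = 924
  i=3: C(7,3)·!4 = 35·9 = 315
Total = 4948.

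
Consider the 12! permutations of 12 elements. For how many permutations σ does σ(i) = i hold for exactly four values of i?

Pick the 4 fixed positions: C(12,4) = 495 ways.
The remaining 8 must be deranged: !8 = 14833.
Total: 495 × 14833 = 7342335.

7342335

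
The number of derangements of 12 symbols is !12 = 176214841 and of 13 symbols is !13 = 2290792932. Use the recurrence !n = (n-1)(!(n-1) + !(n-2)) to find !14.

32071101049

!14 = (14-1)·(!13 + !12) = 13·(2290792932 + 176214841) = 13·2467007773 = 32071101049.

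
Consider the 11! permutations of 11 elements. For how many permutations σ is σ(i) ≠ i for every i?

Use !n = n·!(n-1) + (-1)^n.
!11 = 11·1334961 - 1 = 14684570

14684570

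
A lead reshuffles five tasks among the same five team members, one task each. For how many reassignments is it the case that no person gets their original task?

The subfactorial !5 = [5!/e] (nearest integer).
5! = 120, and 120/e ≈ 44.15, so !5 = 44.

44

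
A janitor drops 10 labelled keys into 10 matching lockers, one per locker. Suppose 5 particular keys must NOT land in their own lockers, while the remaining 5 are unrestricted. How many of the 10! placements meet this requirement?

Let A_j be the event that the j-th constrained one is fixed. By inclusion-exclusion over the 5 events:
Σ_{j=0}^{5} (-1)^j C(5,j)(10-j)!
= C(5,0)·10! - C(5,1)·9! + C(5,2)·8! - C(5,3)·7! + C(5,4)·6! - C(5,5)·5!
= 3628800 - 1814400 + 403200 - 50400 + 3600 - 120
= 2170680

2170680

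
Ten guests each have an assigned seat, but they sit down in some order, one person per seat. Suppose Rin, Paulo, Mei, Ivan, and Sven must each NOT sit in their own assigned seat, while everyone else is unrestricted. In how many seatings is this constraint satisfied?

Let A_j be the event that the j-th constrained one is fixed. By inclusion-exclusion over the 5 events:
Σ_{j=0}^{5} (-1)^j C(5,j)(10-j)!
= C(5,0)·10! - C(5,1)·9! + C(5,2)·8! - C(5,3)·7! + C(5,4)·6! - C(5,5)·5!
= 3628800 - 1814400 + 403200 - 50400 + 3600 - 120
= 2170680

2170680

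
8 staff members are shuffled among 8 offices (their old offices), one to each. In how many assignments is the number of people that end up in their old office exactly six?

Pick the 6 fixed positions: C(8,6) = 28 ways.
The other 2 form a derangement: !2 = 1.
Total: 28 × 1 = 28.

28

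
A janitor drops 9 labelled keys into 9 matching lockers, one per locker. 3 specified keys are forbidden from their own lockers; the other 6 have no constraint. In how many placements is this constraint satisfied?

Inclusion-exclusion on the 3 forbidden self-matches:
Σ_{j=0}^{3} (-1)^j C(3,j)(9-j)!
= C(3,0)·9! - C(3,1)·8! + C(3,2)·7! - C(3,3)·6!
= 362880 - 120960 + 15120 - 720
= 256320

256320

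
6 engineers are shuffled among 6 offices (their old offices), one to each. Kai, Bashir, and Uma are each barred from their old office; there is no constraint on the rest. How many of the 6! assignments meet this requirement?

Let A_j be the event that the j-th constrained one is fixed. By inclusion-exclusion over the 3 events:
Σ_{j=0}^{3} (-1)^j C(3,j)(6-j)!
= C(3,0)·6! - C(3,1)·5! + C(3,2)·4! - C(3,3)·3!
= 720 - 360 + 72 - 6
= 426

426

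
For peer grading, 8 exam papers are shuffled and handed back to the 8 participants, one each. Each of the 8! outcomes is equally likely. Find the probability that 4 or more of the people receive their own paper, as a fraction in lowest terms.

Favorable outcomes: Σ_{i≥4} C(8,i)·!(8-i) = 70·9 + 56·2 + 28·1 + 8·0 + 1·1 = 771.
Total outcomes: 8! = 40320.
Probability = 771/40320 = 257/13440.

257/13440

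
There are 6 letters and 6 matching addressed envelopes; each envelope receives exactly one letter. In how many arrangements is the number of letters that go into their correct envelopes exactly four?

15

Choose which 4 of the 6 are fixed: C(6,4) = 15.
The other 2 form a derangement: !2 = 1.
Total: 15 × 1 = 15.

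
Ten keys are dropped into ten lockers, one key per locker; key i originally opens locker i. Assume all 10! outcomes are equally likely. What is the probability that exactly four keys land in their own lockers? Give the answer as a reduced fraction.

Favorable outcomes: C(10,4)·!6 = 210·265 = 55650.
Total outcomes: 10! = 3628800.
Probability = 55650/3628800 = 53/3456.

53/3456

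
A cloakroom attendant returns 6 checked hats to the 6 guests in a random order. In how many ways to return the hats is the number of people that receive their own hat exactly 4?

15

Choose which 4 of the 6 are fixed: C(6,4) = 15.
The remaining 2 must be deranged: !2 = 1.
Total: 15 × 1 = 15.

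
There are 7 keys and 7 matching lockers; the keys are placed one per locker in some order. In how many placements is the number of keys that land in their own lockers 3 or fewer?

4948

# with exactly i fixed is C(7,i)·!(7-i); sum over i=0..3:
  i=0: C(7,0)·!7 = 1·1854 = 1854
  i=1: C(7,1)·!6 = 7·265 = 1855
  i=2: C(7,2)·!5 = 21·44 = 924
  i=3: C(7,3)·!4 = 35·9 = 315
Total = 4948.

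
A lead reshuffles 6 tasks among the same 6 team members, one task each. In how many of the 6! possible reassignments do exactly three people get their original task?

40

Pick the 3 fixed positions: C(6,3) = 20 ways.
The other 3 form a derangement: !3 = 2.
Total: 20 × 2 = 40.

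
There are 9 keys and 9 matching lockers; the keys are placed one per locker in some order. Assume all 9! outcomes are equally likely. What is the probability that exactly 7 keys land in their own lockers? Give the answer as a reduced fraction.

1/10080

Favorable outcomes: C(9,7)·!2 = 36·1 = 36.
Total outcomes: 9! = 362880.
Probability = 36/362880 = 1/10080.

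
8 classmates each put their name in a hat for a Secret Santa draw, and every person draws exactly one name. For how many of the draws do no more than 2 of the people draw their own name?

37085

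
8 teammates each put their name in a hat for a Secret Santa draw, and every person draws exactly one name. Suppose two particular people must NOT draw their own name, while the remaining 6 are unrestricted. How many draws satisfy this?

30960

Inclusion-exclusion on the 2 forbidden self-matches:
Σ_{j=0}^{2} (-1)^j C(2,j)(8-j)!
= C(2,0)·8! - C(2,1)·7! + C(2,2)·6!
= 40320 - 10080 + 720
= 30960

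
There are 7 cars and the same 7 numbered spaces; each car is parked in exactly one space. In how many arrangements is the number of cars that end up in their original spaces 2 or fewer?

4633

Sum C(7,i)·!(7-i) for i = 0..2:
  i=0: C(7,0)·!7 = 1·1854 = 1854
  i=1: C(7,1)·!6 = 7·265 = 1855
  i=2: C(7,2)·!5 = 21·44 = 924
Total = 4633.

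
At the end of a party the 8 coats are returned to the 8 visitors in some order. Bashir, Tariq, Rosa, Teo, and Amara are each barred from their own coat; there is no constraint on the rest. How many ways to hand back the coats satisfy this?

21234

Let A_j be the event that the j-th constrained one is fixed. By inclusion-exclusion over the 5 events:
Σ_{j=0}^{5} (-1)^j C(5,j)(8-j)!
= C(5,0)·8! - C(5,1)·7! + C(5,2)·6! - C(5,3)·5! + C(5,4)·4! - C(5,5)·3!
= 40320 - 25200 + 7200 - 1200 + 120 - 6
= 21234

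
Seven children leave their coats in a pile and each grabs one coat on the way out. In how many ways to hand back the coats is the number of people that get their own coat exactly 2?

924

Choose which 2 of the 7 are fixed: C(7,2) = 21.
The remaining 5 must be deranged: !5 = 44.
Total: 21 × 44 = 924.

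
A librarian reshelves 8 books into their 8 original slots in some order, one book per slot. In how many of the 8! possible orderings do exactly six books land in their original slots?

28

Pick the 6 fixed positions: C(8,6) = 28 ways.
The remaining 2 must be deranged: !2 = 1.
Total: 28 × 1 = 28.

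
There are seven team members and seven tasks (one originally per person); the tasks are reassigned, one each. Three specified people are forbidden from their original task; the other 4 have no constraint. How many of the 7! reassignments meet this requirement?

Let A_j be the event that the j-th constrained one is fixed. By inclusion-exclusion over the 3 events:
Σ_{j=0}^{3} (-1)^j C(3,j)(7-j)!
= C(3,0)·7! - C(3,1)·6! + C(3,2)·5! - C(3,3)·4!
= 5040 - 2160 + 360 - 24
= 3216

3216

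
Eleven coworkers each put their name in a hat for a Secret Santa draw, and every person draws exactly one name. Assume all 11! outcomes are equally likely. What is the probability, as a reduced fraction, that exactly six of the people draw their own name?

11/21600

Favorable outcomes: C(11,6)·!5 = 462·44 = 20328.
Total outcomes: 11! = 39916800.
Probability = 20328/39916800 = 11/21600.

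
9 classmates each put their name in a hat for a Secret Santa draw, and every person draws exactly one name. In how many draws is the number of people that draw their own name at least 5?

Sum C(9,i)·!(9-i) for i = 5..9:
  i=5: C(9,5)·!4 = 126·9 = 1134
  i=6: C(9,6)·!3 = 84·2 = 168
  i=7: C(9,7)·!2 = 36·1 = 36
  i=8: C(9,8)·!1 = 9·0 = 0
  i=9: C(9,9)·!0 = 1·1 = 1
Total = 1339.

1339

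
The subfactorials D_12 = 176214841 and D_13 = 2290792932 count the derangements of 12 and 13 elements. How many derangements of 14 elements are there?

32071101049

D_14 = (14-1)·(D_13 + D_12) = 13·(2290792932 + 176214841) = 13·2467007773 = 32071101049.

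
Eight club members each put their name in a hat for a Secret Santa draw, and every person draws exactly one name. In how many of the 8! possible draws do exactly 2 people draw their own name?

Choose which 2 of the 8 are fixed: C(8,2) = 28.
The other 6 form a derangement: !6 = 265.
Total: 28 × 265 = 7420.

7420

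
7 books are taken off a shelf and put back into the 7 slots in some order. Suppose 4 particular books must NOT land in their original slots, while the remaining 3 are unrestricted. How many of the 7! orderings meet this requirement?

2790

Inclusion-exclusion on the 4 forbidden self-matches:
Σ_{j=0}^{4} (-1)^j C(4,j)(7-j)!
= C(4,0)·7! - C(4,1)·6! + C(4,2)·5! - C(4,3)·4! + C(4,4)·3!
= 5040 - 2880 + 720 - 96 + 6
= 2790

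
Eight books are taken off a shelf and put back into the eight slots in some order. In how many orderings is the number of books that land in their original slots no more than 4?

40179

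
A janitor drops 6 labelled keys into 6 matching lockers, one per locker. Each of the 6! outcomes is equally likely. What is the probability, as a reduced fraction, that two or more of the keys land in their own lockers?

Favorable outcomes: Σ_{i≥2} C(6,i)·!(6-i) = 15·9 + 20·2 + 15·1 + 6·0 + 1·1 = 191.
Total outcomes: 6! = 720.
Probability = 191/720 = 191/720.

191/720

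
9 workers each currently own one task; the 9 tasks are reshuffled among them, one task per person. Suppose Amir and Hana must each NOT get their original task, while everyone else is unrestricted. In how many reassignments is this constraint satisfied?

287280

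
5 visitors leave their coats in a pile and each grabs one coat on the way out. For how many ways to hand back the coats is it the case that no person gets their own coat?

44

Use !n = (n-1)(!(n-1) + !(n-2)).
!5 = 4·(9 + 2) = 4·11 = 44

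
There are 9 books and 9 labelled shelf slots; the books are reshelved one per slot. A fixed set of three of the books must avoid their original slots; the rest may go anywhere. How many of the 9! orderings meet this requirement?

Inclusion-exclusion on the 3 forbidden self-matches:
Σ_{j=0}^{3} (-1)^j C(3,j)(9-j)!
= C(3,0)·9! - C(3,1)·8! + C(3,2)·7! - C(3,3)·6!
= 362880 - 120960 + 15120 - 720
= 256320

256320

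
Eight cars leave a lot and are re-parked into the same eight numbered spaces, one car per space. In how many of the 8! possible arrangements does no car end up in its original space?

14833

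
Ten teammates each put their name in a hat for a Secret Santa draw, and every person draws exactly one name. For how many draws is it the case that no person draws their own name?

1334961

Recurrence: !10 = 10·!9 + (-1)^10.
!10 = 10·133496 + 1 = 1334961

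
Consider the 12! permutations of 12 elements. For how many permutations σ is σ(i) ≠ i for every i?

176214841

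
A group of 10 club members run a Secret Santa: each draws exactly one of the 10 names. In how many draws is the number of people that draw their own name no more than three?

# with exactly i fixed is C(10,i)·!(10-i); sum over i=0..3:
  i=0: C(10,0)·!10 = 1·1334961 = 1334961
  i=1: C(10,1)·!9 = 10·133496 = 1334960
  i=2: C(10,2)·!8 = 45·14833 = 667485
  i=3: C(10,3)·!7 = 120·1854 = 222480
Total = 3559886.

3559886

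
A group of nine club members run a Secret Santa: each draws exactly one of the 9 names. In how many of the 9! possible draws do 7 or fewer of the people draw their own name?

362879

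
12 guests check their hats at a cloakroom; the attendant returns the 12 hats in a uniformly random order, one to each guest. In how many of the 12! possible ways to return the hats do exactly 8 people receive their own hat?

Choose which 8 of the 12 are fixed: C(12,8) = 495.
The other 4 form a derangement: !4 = 9.
Total: 495 × 9 = 4455.

4455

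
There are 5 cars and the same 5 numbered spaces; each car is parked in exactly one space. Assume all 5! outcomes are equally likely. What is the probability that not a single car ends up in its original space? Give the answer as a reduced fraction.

Favorable outcomes: !5 = 44.
Total outcomes: 5! = 120.
Probability = 44/120 = 11/30.

11/30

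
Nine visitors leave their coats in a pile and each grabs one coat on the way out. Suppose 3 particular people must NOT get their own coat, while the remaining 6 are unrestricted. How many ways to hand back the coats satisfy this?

Let A_j be the event that the j-th constrained one is fixed. By inclusion-exclusion over the 3 events:
Σ_{j=0}^{3} (-1)^j C(3,j)(9-j)!
= C(3,0)·9! - C(3,1)·8! + C(3,2)·7! - C(3,3)·6!
= 362880 - 120960 + 15120 - 720
= 256320

256320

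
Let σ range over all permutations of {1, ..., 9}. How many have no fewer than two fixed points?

95887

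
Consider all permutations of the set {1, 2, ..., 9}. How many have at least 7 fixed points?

37

Sum C(9,i)·!(9-i) for i = 7..9:
  i=7: C(9,7)·!2 = 36·1 = 36
  i=8: C(9,8)·!1 = 9·0 = 0
  i=9: C(9,9)·!0 = 1·1 = 1
Total = 37.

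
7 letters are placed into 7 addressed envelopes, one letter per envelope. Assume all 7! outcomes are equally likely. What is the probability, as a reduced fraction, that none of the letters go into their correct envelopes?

103/280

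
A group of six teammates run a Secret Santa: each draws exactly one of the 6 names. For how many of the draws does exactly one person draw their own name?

Pick the single fixed position: C(6,1) = 6 ways.
The remaining 5 must be deranged: !5 = 44.
Total: 6 × 44 = 264.

264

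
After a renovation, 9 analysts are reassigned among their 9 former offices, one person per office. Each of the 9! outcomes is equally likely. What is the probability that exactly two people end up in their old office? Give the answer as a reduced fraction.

103/560

Favorable outcomes: C(9,2)·!7 = 36·1854 = 66744.
Total outcomes: 9! = 362880.
Probability = 66744/362880 = 103/560.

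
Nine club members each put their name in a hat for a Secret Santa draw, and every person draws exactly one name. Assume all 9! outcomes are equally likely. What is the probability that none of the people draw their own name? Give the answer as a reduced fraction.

16687/45360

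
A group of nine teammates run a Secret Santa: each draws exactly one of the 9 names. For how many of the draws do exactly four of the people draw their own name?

5544

Pick the 4 fixed positions: C(9,4) = 126 ways.
The other 5 form a derangement: !5 = 44.
Total: 126 × 44 = 5544.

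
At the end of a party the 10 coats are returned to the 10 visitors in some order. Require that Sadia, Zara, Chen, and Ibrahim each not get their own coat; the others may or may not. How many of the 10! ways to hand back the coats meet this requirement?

2399760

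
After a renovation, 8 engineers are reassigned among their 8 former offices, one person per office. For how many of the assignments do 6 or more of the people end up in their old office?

Sum C(8,i)·!(8-i) for i = 6..8:
  i=6: C(8,6)·!2 = 28·1 = 28
  i=7: C(8,7)·!1 = 8·0 = 0
  i=8: C(8,8)·!0 = 1·1 = 1
Total = 29.

29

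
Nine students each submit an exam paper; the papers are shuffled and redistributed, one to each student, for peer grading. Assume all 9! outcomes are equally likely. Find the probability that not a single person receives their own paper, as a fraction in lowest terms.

Favorable outcomes: !9 = 133496.
Total outcomes: 9! = 362880.
Probability = 133496/362880 = 16687/45360.

16687/45360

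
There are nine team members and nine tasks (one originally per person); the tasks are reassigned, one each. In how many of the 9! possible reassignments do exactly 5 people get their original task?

Pick the 5 fixed positions: C(9,5) = 126 ways.
The remaining 4 must be deranged: !4 = 9.
Total: 126 × 9 = 1134.

1134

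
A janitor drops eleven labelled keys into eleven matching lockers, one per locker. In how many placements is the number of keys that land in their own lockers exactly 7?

Choose which 7 of the 11 are fixed: C(11,7) = 330.
The other 4 form a derangement: !4 = 9.
Total: 330 × 9 = 2970.

2970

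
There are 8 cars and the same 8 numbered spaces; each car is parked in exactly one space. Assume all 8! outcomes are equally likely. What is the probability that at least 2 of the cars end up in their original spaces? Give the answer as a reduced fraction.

2131/8064

Favorable outcomes: Σ_{i≥2} C(8,i)·!(8-i) = 28·265 + 56·44 + 70·9 + 56·2 + 28·1 + 8·0 + 1·1 = 10655.
Total outcomes: 8! = 40320.
Probability = 10655/40320 = 2131/8064.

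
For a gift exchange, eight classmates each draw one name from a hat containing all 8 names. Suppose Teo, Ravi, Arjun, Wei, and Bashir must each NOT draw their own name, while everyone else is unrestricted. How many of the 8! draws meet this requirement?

Let A_j be the event that the j-th constrained one is fixed. By inclusion-exclusion over the 5 events:
Σ_{j=0}^{5} (-1)^j C(5,j)(8-j)!
= C(5,0)·8! - C(5,1)·7! + C(5,2)·6! - C(5,3)·5! + C(5,4)·4! - C(5,5)·3!
= 40320 - 25200 + 7200 - 1200 + 120 - 6
= 21234

21234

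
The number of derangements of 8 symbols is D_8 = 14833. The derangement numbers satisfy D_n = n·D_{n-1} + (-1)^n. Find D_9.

D_9 = 9·14833 - 1 = 133496.

133496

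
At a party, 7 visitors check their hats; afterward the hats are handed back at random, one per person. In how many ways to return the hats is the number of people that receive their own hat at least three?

407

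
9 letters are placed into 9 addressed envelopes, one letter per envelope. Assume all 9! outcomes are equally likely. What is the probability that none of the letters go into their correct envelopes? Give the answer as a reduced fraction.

Favorable outcomes: !9 = 133496.
Total outcomes: 9! = 362880.
Probability = 133496/362880 = 16687/45360.

16687/45360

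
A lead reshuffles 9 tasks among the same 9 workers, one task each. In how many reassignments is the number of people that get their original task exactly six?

168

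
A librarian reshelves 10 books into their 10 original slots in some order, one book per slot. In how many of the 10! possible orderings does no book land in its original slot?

1334961

By inclusion-exclusion, !10 = Σ (-1)^k · 10!/k! for k=0..10
= 10! - 10!/1! + 10!/2! - 10!/3! + 10!/4! - 10!/5! + 10!/6! - 10!/7! + 10!/8! - 10!/9! + 10!/10!
= 3628800 - 3628800 + 1814400 - 604800 + 151200 - 30240 + 5040 - 720 + 90 - 10 + 1
= 1334961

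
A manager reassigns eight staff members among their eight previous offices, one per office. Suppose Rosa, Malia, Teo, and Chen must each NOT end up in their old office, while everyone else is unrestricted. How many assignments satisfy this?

24024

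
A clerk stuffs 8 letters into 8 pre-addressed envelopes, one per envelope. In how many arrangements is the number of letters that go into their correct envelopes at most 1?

29665

# with exactly i fixed is C(8,i)·!(8-i); sum over i=0..1:
  i=0: C(8,0)·!8 = 1·14833 = 14833
  i=1: C(8,1)·!7 = 8·1854 = 14832
Total = 29665.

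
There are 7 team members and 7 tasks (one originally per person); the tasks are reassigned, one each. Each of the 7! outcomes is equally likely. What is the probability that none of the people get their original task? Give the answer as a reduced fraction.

103/280

Favorable outcomes: !7 = 1854.
Total outcomes: 7! = 5040.
Probability = 1854/5040 = 103/280.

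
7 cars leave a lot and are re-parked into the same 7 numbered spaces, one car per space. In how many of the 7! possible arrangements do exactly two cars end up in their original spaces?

924

Pick the 2 fixed positions: C(7,2) = 21 ways.
The remaining 5 must be deranged: !5 = 44.
Total: 21 × 44 = 924.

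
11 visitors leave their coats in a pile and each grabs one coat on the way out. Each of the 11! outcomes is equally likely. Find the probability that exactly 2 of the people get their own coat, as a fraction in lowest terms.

Favorable outcomes: C(11,2)·!9 = 55·133496 = 7342280.
Total outcomes: 11! = 39916800.
Probability = 7342280/39916800 = 16687/90720.

16687/90720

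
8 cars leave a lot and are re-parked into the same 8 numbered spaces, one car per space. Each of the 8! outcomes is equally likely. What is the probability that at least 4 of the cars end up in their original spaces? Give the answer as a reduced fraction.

Favorable outcomes: Σ_{i≥4} C(8,i)·!(8-i) = 70·9 + 56·2 + 28·1 + 8·0 + 1·1 = 771.
Total outcomes: 8! = 40320.
Probability = 771/40320 = 257/13440.

257/13440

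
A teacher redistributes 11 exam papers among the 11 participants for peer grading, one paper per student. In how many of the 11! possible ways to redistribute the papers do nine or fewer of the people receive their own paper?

Sum C(11,i)·!(11-i) for i = 0..9:
  i=0: C(11,0)·!11 = 1·14684570 = 14684570
  i=1: C(11,1)·!10 = 11·1334961 = 14684571
  i=2: C(11,2)·!9 = 55·133496 = 7342280
  i=3: C(11,3)·!8 = 165·14833 = 2447445
  i=4: C(11,4)·!7 = 330·1854 = 611820
  i=5: C(11,5)·!6 = 462·265 = 122430
  i=6: C(11,6)·!5 = 462·44 = 20328
  i=7: C(11,7)·!4 = 330·9 = 2970
  i=8: C(11,8)·!3 = 165·2 = 330
  i=9: C(11,9)·!2 = 55·1 = 55
Total = 39916799.

39916799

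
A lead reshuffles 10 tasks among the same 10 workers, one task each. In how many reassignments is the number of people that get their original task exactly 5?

Choose which 5 of the 10 are fixed: C(10,5) = 252.
The remaining 5 must be deranged: !5 = 44.
Total: 252 × 44 = 11088.

11088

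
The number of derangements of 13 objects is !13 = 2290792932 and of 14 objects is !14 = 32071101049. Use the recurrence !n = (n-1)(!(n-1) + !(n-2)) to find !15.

!15 = (15-1)·(!14 + !13) = 14·(32071101049 + 2290792932) = 14·34361893981 = 481066515734.

481066515734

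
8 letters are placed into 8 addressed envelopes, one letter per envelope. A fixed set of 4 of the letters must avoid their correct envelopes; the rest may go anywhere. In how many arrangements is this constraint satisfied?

24024

Inclusion-exclusion on the 4 forbidden self-matches:
Σ_{j=0}^{4} (-1)^j C(4,j)(8-j)!
= C(4,0)·8! - C(4,1)·7! + C(4,2)·6! - C(4,3)·5! + C(4,4)·4!
= 40320 - 20160 + 4320 - 480 + 24
= 24024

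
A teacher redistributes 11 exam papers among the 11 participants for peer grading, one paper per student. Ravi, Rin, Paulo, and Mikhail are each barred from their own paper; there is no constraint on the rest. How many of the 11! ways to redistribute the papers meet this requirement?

Let A_j be the event that the j-th constrained one is fixed. By inclusion-exclusion over the 4 events:
Σ_{j=0}^{4} (-1)^j C(4,j)(11-j)!
= C(4,0)·11! - C(4,1)·10! + C(4,2)·9! - C(4,3)·8! + C(4,4)·7!
= 39916800 - 14515200 + 2177280 - 161280 + 5040
= 27422640

27422640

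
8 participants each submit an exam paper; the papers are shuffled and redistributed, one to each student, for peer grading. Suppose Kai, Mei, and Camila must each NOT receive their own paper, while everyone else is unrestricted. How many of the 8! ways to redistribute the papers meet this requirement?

Let A_j be the event that the j-th constrained one is fixed. By inclusion-exclusion over the 3 events:
Σ_{j=0}^{3} (-1)^j C(3,j)(8-j)!
= C(3,0)·8! - C(3,1)·7! + C(3,2)·6! - C(3,3)·5!
= 40320 - 15120 + 2160 - 120
= 27240

27240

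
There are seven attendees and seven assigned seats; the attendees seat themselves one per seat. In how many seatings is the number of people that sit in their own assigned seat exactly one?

1855

Choose which one of the 7 is fixed: C(7,1) = 7.
The other 6 form a derangement: !6 = 265.
Total: 7 × 265 = 1855.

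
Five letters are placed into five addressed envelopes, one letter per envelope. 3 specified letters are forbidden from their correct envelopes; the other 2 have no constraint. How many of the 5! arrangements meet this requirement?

Inclusion-exclusion on the 3 forbidden self-matches:
Σ_{j=0}^{3} (-1)^j C(3,j)(5-j)!
= C(3,0)·5! - C(3,1)·4! + C(3,2)·3! - C(3,3)·2!
= 120 - 72 + 18 - 2
= 64

64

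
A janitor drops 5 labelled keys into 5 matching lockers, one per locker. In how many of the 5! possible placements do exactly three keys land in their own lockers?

10

Pick the 3 fixed positions: C(5,3) = 10 ways.
The remaining 2 must be deranged: !2 = 1.
Total: 10 × 1 = 10.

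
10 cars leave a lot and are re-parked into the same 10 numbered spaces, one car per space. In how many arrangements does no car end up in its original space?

By inclusion-exclusion, !10 = Σ (-1)^k · 10!/k! for k=0..10
= 10! - 10!/1! + 10!/2! - 10!/3! + 10!/4! - 10!/5! + 10!/6! - 10!/7! + 10!/8! - 10!/9! + 10!/10!
= 3628800 - 3628800 + 1814400 - 604800 + 151200 - 30240 + 5040 - 720 + 90 - 10 + 1
= 1334961

1334961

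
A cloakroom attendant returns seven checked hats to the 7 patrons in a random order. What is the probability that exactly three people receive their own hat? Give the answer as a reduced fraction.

1/16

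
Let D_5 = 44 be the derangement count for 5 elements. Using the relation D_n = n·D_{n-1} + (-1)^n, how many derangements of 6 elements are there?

265

D_6 = 6·44 + 1 = 265.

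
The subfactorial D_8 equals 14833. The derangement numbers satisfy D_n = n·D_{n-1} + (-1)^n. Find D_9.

D_9 = 9·14833 - 1 = 133496.

133496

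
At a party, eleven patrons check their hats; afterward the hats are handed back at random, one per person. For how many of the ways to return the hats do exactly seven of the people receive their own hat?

2970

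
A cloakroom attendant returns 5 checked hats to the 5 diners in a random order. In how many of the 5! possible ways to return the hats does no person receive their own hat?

44

The subfactorial !5 = [5!/e] (nearest integer).
5! = 120, and 120/e ≈ 44.15, so !5 = 44.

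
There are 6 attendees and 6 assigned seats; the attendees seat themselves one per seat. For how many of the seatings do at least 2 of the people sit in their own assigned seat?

191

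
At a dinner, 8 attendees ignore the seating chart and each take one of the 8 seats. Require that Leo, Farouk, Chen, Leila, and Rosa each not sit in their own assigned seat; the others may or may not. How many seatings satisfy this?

Let A_j be the event that the j-th constrained one is fixed. By inclusion-exclusion over the 5 events:
Σ_{j=0}^{5} (-1)^j C(5,j)(8-j)!
= C(5,0)·8! - C(5,1)·7! + C(5,2)·6! - C(5,3)·5! + C(5,4)·4! - C(5,5)·3!
= 40320 - 25200 + 7200 - 1200 + 120 - 6
= 21234

21234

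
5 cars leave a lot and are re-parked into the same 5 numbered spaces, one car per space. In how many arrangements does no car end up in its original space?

44

!5 is the nearest integer to 5!/e.
5! = 120, and 120/e ≈ 44.15, so !5 = 44.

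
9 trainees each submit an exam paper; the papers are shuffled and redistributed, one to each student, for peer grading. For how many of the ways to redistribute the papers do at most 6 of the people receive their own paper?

362843

Sum C(9,i)·!(9-i) for i = 0..6:
  i=0: C(9,0)·!9 = 1·133496 = 133496
  i=1: C(9,1)·!8 = 9·14833 = 133497
  i=2: C(9,2)·!7 = 36·1854 = 66744
  i=3: C(9,3)·!6 = 84·265 = 22260
  i=4: C(9,4)·!5 = 126·44 = 5544
  i=5: C(9,5)·!4 = 126·9 = 1134
  i=6: C(9,6)·!3 = 84·2 = 168
Total = 362843.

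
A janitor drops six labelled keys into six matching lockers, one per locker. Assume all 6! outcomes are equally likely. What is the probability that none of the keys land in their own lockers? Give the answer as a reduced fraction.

53/144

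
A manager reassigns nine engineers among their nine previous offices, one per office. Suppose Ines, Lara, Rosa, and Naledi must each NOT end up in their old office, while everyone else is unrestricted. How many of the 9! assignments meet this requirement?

Let A_j be the event that the j-th constrained one is fixed. By inclusion-exclusion over the 4 events:
Σ_{j=0}^{4} (-1)^j C(4,j)(9-j)!
= C(4,0)·9! - C(4,1)·8! + C(4,2)·7! - C(4,3)·6! + C(4,4)·5!
= 362880 - 161280 + 30240 - 2880 + 120
= 229080

229080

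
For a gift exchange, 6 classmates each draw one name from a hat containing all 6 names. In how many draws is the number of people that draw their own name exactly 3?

40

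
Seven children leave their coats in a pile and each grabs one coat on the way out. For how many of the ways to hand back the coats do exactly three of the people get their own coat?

315

Choose which 3 of the 7 are fixed: C(7,3) = 35.
The remaining 4 must be deranged: !4 = 9.
Total: 35 × 9 = 315.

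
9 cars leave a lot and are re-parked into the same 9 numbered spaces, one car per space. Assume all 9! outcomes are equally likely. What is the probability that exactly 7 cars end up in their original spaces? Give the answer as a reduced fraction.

1/10080

Favorable outcomes: C(9,7)·!2 = 36·1 = 36.
Total outcomes: 9! = 362880.
Probability = 36/362880 = 1/10080.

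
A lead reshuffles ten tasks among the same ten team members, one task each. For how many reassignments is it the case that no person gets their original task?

1334961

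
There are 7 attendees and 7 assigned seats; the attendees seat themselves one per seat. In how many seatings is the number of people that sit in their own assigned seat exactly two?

924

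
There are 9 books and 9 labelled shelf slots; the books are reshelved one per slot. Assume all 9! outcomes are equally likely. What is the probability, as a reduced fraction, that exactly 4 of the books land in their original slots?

Favorable outcomes: C(9,4)·!5 = 126·44 = 5544.
Total outcomes: 9! = 362880.
Probability = 5544/362880 = 11/720.

11/720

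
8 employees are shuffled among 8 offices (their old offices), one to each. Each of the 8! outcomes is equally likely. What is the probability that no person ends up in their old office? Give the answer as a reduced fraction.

Favorable outcomes: !8 = 14833.
Total outcomes: 8! = 40320.
Probability = 14833/40320 = 2119/5760.

2119/5760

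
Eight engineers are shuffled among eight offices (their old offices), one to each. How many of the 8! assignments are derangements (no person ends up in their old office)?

14833

Use !n = n·!(n-1) + (-1)^n.
!8 = 8·1854 + 1 = 14833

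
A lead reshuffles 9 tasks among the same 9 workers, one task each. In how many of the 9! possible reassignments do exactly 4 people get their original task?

5544

Pick the 4 fixed positions: C(9,4) = 126 ways.
The remaining 5 must be deranged: !5 = 44.
Total: 126 × 44 = 5544.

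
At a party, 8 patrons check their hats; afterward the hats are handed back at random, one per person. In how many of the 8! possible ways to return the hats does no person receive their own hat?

14833

Recurrence: !8 = 7·(!7 + !6).
!8 = 7·(1854 + 265) = 7·2119 = 14833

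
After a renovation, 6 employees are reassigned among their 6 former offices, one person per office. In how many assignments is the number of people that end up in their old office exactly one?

Choose which one of the 6 is fixed: C(6,1) = 6.
The other 5 form a derangement: !5 = 44.
Total: 6 × 44 = 264.

264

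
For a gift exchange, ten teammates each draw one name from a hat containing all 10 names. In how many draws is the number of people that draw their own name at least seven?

# with exactly i fixed is C(10,i)·!(10-i); sum over i=7..10:
  i=7: C(10,7)·!3 = 120·2 = 240
  i=8: C(10,8)·!2 = 45·1 = 45
  i=9: C(10,9)·!1 = 10·0 = 0
  i=10: C(10,10)·!0 = 1·1 = 1
Total = 286.

286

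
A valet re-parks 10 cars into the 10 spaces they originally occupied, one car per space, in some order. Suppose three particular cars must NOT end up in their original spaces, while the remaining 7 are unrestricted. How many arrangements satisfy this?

Let A_j be the event that the j-th constrained one is fixed. By inclusion-exclusion over the 3 events:
Σ_{j=0}^{3} (-1)^j C(3,j)(10-j)!
= C(3,0)·10! - C(3,1)·9! + C(3,2)·8! - C(3,3)·7!
= 3628800 - 1088640 + 120960 - 5040
= 2656080

2656080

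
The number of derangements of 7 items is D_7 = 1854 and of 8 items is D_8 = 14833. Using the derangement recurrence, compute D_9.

133496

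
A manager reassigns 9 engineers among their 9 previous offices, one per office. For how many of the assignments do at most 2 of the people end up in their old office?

# with exactly i fixed is C(9,i)·!(9-i); sum over i=0..2:
  i=0: C(9,0)·!9 = 1·133496 = 133496
  i=1: C(9,1)·!8 = 9·14833 = 133497
  i=2: C(9,2)·!7 = 36·1854 = 66744
Total = 333737.

333737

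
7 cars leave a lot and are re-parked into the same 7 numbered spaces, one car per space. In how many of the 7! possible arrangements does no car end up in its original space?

1854

!7 = 7! · Σ_{k=0}^{7} (-1)^k/k!
= 7! - 7!/1! + 7!/2! - 7!/3! + 7!/4! - 7!/5! + 7!/6! - 7!/7!
= 5040 - 5040 + 2520 - 840 + 210 - 42 + 7 - 1
= 1854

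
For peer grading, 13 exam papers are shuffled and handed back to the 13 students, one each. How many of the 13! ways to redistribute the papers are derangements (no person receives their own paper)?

2290792932

!13 is the nearest integer to 13!/e.
13! = 6227020800, and 6227020800/e ≈ 2290792932.07, so !13 = 2290792932.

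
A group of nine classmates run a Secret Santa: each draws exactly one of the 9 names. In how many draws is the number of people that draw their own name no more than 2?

333737

Sum C(9,i)·!(9-i) for i = 0..2:
  i=0: C(9,0)·!9 = 1·133496 = 133496
  i=1: C(9,1)·!8 = 9·14833 = 133497
  i=2: C(9,2)·!7 = 36·1854 = 66744
Total = 333737.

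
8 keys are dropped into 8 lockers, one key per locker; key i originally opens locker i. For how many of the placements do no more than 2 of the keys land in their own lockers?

37085

# with exactly i fixed is C(8,i)·!(8-i); sum over i=0..2:
  i=0: C(8,0)·!8 = 1·14833 = 14833
  i=1: C(8,1)·!7 = 8·1854 = 14832
  i=2: C(8,2)·!6 = 28·265 = 7420
Total = 37085.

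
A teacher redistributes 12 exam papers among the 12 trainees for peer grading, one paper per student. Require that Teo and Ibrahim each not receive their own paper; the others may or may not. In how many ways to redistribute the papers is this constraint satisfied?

Inclusion-exclusion on the 2 forbidden self-matches:
Σ_{j=0}^{2} (-1)^j C(2,j)(12-j)!
= C(2,0)·12! - C(2,1)·11! + C(2,2)·10!
= 479001600 - 79833600 + 3628800
= 402796800

402796800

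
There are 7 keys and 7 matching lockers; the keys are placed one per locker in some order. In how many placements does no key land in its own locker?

1854

The subfactorial !7 = [7!/e] (nearest integer).
7! = 5040, and 5040/e ≈ 1854.11, so !7 = 1854.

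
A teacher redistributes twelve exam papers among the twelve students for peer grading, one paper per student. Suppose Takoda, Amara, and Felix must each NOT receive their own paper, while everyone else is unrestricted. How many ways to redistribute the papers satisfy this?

369774720

Let A_j be the event that the j-th constrained one is fixed. By inclusion-exclusion over the 3 events:
Σ_{j=0}^{3} (-1)^j C(3,j)(12-j)!
= C(3,0)·12! - C(3,1)·11! + C(3,2)·10! - C(3,3)·9!
= 479001600 - 119750400 + 10886400 - 362880
= 369774720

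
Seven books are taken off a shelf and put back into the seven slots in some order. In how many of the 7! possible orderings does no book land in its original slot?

By inclusion-exclusion, !7 = Σ (-1)^k · 7!/k! for k=0..7
= 7! - 7!/1! + 7!/2! - 7!/3! + 7!/4! - 7!/5! + 7!/6! - 7!/7!
= 5040 - 5040 + 2520 - 840 + 210 - 42 + 7 - 1
= 1854

1854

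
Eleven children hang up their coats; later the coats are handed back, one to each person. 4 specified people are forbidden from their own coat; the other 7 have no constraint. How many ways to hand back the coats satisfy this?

Let A_j be the event that the j-th constrained one is fixed. By inclusion-exclusion over the 4 events:
Σ_{j=0}^{4} (-1)^j C(4,j)(11-j)!
= C(4,0)·11! - C(4,1)·10! + C(4,2)·9! - C(4,3)·8! + C(4,4)·7!
= 39916800 - 14515200 + 2177280 - 161280 + 5040
= 27422640

27422640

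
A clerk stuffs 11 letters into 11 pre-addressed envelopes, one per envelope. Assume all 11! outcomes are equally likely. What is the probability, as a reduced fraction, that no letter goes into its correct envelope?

Favorable outcomes: !11 = 14684570.
Total outcomes: 11! = 39916800.
Probability = 14684570/39916800 = 1468457/3991680.

1468457/3991680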